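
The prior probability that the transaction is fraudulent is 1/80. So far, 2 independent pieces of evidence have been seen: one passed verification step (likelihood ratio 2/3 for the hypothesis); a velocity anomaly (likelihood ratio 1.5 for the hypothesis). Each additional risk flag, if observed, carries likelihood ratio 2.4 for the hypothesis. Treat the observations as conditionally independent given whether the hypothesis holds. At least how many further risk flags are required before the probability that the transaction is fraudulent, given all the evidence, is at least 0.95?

Prior odds = 0.0125/0.9875 = 1/79.
Combined Bayes factor of the evidence already in hand = (2/3) × 1.5 = 1.
Odds after that evidence = (1/79) × 1 = 1/79.
Target odds = 0.95/0.05 = 19.
Need 2.4ⁿ ≥ 19 ÷ (1/79) = 1501.
2.4⁸ = 429981696/390625 falls short of 1501 but 2.4⁹ ≈2641.81 reaches it, so n = 9.

9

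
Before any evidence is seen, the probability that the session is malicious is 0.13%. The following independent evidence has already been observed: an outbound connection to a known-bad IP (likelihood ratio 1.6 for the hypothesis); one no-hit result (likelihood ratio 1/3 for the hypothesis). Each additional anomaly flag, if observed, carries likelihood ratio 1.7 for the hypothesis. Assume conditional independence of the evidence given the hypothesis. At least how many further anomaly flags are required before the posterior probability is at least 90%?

Prior odds = 0.0013/0.9987 = 13/9987.
Combined Bayes factor of the evidence already in hand = 1.6 × (1/3) = 8/15.
Odds after that evidence = (13/9987) × 8/15 = 104/149805.
Target odds = 0.9/0.1 = 9.
Need 1.7ⁿ ≥ 9 ÷ (104/149805) = 1348245/104.
1.7¹⁷ ≈8272.4 falls short of 1348245/104 but 1.7¹⁸ ≈14063.1 reaches it, so n = 18.

18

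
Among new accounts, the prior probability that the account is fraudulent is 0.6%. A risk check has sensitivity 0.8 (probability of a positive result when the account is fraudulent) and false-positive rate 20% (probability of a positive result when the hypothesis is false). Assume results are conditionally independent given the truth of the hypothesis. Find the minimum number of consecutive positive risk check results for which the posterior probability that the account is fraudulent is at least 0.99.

Prior odds = 0.006/0.994 = 3/497.
Likelihood ratio of a positive result = 0.8/0.2 = 4.
Target posterior odds = 0.99/0.01 = 99.
Need (3/497) × 4ⁿ ≥ 99, i.e. 4ⁿ ≥ 16401.
4⁷ = 16384 falls short of 16401 but 4⁸ = 65536 reaches it, so n = 8.

8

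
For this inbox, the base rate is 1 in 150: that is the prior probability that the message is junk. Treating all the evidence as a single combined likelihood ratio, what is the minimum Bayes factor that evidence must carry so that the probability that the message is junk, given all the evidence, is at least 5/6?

Prior odds = (1/150)/(149/150) = 1/149.
Target odds = (5/6)/(1/6) = 5.
Required Bayes factor = 5 ÷ (1/149) = 745.

745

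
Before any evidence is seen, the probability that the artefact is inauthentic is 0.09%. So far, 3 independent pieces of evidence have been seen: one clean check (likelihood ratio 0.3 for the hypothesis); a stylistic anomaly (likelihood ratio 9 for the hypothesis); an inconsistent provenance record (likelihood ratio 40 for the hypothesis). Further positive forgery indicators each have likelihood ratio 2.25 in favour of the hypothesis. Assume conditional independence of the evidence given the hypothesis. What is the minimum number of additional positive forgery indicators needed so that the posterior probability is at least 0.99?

Prior odds = 0.0009/0.9991 = 9/9991.
Combined Bayes factor of the evidence already in hand = 0.3 × 9 × 40 = 108.
Odds after that evidence = (9/9991) × 108 = 972/9991.
Target odds = 0.99/0.01 = 99.
Need 2.25ⁿ ≥ 99 ÷ (972/9991) = 109901/108.
2.25⁸ = 43046721/65536 falls short of 109901/108 but 2.25⁹ = 387420489/262144 reaches it, so n = 9.

9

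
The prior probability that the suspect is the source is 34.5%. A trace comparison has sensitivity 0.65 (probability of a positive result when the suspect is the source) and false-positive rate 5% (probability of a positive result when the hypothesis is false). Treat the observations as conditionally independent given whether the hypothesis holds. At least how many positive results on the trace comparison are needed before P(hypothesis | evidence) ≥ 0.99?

Prior odds = 0.345/0.655 = 69/131.
Likelihood ratio of a positive result = 0.65/0.05 = 13.
Target posterior odds = 0.99/0.01 = 99.
Require 13ⁿ ≥ 99 ÷ (69/131) = 4323/23.
13² = 169 falls short of 4323/23 but 13³ = 2197 reaches it, so n = 3.

3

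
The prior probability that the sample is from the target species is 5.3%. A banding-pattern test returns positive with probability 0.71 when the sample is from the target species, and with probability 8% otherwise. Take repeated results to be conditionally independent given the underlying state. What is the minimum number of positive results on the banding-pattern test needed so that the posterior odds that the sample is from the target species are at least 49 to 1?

Prior odds: 0.053 ÷ 0.947 = 53/947.
Likelihood ratio of a positive result = 0.71/0.08 = 8.875.
Target odds = 49.
Need (53/947) × 8.875ⁿ ≥ 49, i.e. 8.875ⁿ ≥ 46403/53.
8.875³ = 357911/512 falls short of 46403/53 but 8.875⁴ = 25411681/4096 reaches it, so n = 4.

4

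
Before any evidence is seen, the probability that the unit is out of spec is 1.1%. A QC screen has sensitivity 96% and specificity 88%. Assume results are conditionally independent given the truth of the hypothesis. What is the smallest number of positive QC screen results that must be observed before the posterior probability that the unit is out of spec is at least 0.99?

Prior odds: 0.011 ÷ 0.989 = 11/989.
False-positive rate = 1 − 0.88 = 0.12; likelihood ratio of a positive = 0.96/0.12 = 8.
Target posterior odds = 0.99/0.01 = 99.
Require 8ⁿ ≥ 99 ÷ (11/989) = 8901.
8⁴ = 4096 falls short of 8901 but 8⁵ = 32768 reaches it, so n = 5.

5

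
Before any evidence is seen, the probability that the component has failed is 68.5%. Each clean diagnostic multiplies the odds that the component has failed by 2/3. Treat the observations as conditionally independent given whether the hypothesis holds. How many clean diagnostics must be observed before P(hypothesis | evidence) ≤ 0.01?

14

Prior odds: 0.685 ÷ 0.315 = 137/63.
Likelihood ratio per clean diagnostic = 2/3.
Target odds: 0.01 ÷ 0.99 = 1/99.
Need (137/63) × (2/3)ⁿ ≤ 1/99, i.e. (2/3)ⁿ ≤ 7/1507.
(2/3)¹³ = 8192/1594323 is still above 7/1507 but (2/3)¹⁴ = 16384/4782969 is at or below it, so n = 14.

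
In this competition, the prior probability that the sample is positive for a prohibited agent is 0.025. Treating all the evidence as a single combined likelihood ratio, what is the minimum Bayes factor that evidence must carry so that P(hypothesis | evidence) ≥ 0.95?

741

Prior odds = 0.025/0.975 = 1/39.
Target odds = 0.95/0.05 = 19.
Required Bayes factor = 19 ÷ (1/39) = 741.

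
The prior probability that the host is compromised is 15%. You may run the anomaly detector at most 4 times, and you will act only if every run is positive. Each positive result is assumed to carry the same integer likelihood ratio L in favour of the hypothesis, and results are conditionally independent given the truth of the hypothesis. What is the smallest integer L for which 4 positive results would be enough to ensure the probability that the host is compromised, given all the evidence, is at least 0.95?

4

Prior odds = 0.15/0.85 = 3/17.
Target odds = 0.95/0.05 = 19.
Need L⁴ ≥ 19 ÷ (3/17) = 323/3.
3⁴ = 81 < 323/3 ≤ 256 = 4⁴, so L = 4.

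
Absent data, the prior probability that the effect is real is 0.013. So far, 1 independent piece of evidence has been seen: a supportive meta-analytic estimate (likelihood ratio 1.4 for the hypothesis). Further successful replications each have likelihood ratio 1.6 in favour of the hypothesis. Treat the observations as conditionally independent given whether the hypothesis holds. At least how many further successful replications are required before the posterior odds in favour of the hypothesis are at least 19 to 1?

15

Prior odds = 0.013/0.987 = 13/987.
Bayes factor of the evidence already in hand = 1.4.
Odds after that evidence = (13/987) × 1.4 = 13/705.
Target odds = 19.
Need 1.6ⁿ ≥ 19 ÷ (13/705) = 13395/13.
1.6¹⁴ ≈720.576 falls short of 13395/13 but 1.6¹⁵ ≈1152.92 reaches it, so n = 15.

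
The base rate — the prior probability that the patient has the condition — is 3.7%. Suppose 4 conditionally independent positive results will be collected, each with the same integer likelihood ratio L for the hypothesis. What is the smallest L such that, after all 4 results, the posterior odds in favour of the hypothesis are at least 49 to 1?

Prior odds = 0.037/0.963 = 37/963.
Target odds = 49.
Need L⁴ ≥ 49 ÷ (37/963) = 47187/37.
5⁴ = 625 < 47187/37 ≤ 1296 = 6⁴, so L = 6.

6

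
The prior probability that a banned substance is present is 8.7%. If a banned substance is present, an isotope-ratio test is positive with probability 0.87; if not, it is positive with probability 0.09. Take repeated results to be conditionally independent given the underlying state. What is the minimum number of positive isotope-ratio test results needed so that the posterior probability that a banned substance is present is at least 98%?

Prior odds: 0.087 ÷ 0.913 = 87/913.
Likelihood ratio of a positive = 0.87/0.09 = 29/3.
Target odds: 0.98 ÷ 0.02 = 49.
Require (29/3)ⁿ ≥ 49 ÷ (87/913) = 44737/87.
(29/3)² = 841/9 falls short of 44737/87 but (29/3)³ = 24389/27 reaches it, so n = 3.

3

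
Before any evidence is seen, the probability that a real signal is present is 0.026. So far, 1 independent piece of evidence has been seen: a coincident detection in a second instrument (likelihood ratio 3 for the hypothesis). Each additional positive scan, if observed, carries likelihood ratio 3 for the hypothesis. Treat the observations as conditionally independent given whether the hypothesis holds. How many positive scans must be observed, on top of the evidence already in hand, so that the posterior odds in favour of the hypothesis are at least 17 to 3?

Prior odds = 0.026/0.974 = 13/487.
Bayes factor of the evidence already in hand = 3.
Odds after that evidence = (13/487) × 3 = 39/487.
Target odds = 17/3.
Need 3ⁿ ≥ 17/3 ÷ (39/487) = 8279/117.
3³ = 27 falls short of 8279/117 but 3⁴ = 81 reaches it, so n = 4.

4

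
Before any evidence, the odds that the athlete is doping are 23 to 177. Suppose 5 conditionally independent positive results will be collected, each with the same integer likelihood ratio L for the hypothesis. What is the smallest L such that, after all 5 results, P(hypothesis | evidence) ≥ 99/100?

4

Prior odds = 23/177.
Target odds = 0.99/0.01 = 99.
Need L⁵ ≥ 99 ÷ (23/177) = 17523/23.
3⁵ = 243 < 17523/23 ≤ 1024 = 4⁵, so L = 4.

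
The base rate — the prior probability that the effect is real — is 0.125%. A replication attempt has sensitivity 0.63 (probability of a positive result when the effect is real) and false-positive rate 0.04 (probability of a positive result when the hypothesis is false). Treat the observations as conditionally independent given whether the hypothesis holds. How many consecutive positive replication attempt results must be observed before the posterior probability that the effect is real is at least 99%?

Prior odds = 0.00125/0.99875 = 1/799.
Likelihood ratio of a positive result = 0.63/0.04 = 15.75.
Target posterior odds = 0.99/0.01 = 99.
Need (1/799) × 15.75ⁿ ≥ 99, i.e. 15.75ⁿ ≥ 79101.
15.75⁴ = 15752961/256 falls short of 79101 but 15.75⁵ = 992436543/1024 reaches it, so n = 5.

5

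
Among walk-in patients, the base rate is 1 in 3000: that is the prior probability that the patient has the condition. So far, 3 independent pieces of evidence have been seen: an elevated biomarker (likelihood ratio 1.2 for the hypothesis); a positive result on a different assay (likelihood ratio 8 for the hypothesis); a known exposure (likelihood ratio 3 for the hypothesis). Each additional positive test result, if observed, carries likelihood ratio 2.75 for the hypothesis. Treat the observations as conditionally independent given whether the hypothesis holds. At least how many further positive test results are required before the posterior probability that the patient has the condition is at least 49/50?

9

Prior odds = (1/3000)/(2999/3000) = 1/2999.
Combined Bayes factor of the evidence already in hand = 1.2 × 8 × 3 = 28.8.
Odds after that evidence = (1/2999) × 28.8 = 144/14995.
Target odds = 0.98/0.02 = 49.
Need 2.75ⁿ ≥ 49 ÷ (144/14995) = 734755/144.
2.75⁸ = 214358881/65536 falls short of 734755/144 but 2.75⁹ ≈8994.86 reaches it, so n = 9.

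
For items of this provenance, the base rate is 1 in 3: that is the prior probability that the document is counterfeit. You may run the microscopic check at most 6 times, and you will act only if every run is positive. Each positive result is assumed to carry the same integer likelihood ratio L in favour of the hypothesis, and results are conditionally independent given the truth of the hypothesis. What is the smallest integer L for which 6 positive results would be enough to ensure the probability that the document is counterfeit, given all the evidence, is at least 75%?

Prior odds = (1/3)/(2/3) = 0.5.
Target odds = 0.75/0.25 = 3.
Need L⁶ ≥ 3 ÷ 0.5 = 6.
1⁶ = 1 < 6 ≤ 64 = 2⁶, so L = 2.

2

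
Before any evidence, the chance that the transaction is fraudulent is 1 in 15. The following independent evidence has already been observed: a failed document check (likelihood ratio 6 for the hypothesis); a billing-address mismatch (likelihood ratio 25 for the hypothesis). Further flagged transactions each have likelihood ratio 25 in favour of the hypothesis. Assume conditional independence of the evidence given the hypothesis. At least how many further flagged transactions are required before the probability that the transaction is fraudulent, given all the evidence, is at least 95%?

1

Prior odds = (1/15)/(14/15) = 1/14.
Combined Bayes factor of the evidence already in hand = 6 × 25 = 150.
Odds after that evidence = (1/14) × 150 = 75/7.
Target odds = 0.95/0.05 = 19.
Need 25ⁿ ≥ 19 ÷ (75/7) = 133/75.
25¹ = 25, which meets the required 133/75; so n = 1.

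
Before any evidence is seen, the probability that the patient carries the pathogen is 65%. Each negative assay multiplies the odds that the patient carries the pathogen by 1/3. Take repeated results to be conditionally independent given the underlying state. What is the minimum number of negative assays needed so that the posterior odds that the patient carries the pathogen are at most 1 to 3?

Prior odds: 0.65 ÷ 0.35 = 13/7.
Likelihood ratio per negative assay = 1/3.
Target odds = 1/3.
Require (1/3)ⁿ ≤ 1/3 ÷ (13/7) = 7/39.
(1/3)¹ = 1/3 is still above 7/39 but (1/3)² = 1/9 is at or below it, so n = 2.

2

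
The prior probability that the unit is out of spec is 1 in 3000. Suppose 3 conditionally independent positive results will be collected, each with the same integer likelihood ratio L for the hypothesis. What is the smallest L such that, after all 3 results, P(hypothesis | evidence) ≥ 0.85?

26

Prior odds = (1/3000)/(2999/3000) = 1/2999.
Target odds = 0.85/0.15 = 17/3.
Need L³ ≥ 17/3 ÷ (1/2999) = 50983/3.
25³ = 15625 < 50983/3 ≤ 17576 = 26³, so L = 26.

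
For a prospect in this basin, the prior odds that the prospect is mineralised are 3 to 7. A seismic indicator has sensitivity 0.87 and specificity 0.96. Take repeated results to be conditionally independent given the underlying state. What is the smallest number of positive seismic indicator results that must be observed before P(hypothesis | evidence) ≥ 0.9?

1

Prior odds = 3/7.
False-positive rate = 1 − 0.96 = 0.04; likelihood ratio of a positive = 0.87/0.04 = 21.75.
Target odds: 0.9 ÷ 0.1 = 9.
Require 21.75ⁿ ≥ 9 ÷ (3/7) = 21.
21.75¹ = 21.75, which meets the required 21; so n = 1.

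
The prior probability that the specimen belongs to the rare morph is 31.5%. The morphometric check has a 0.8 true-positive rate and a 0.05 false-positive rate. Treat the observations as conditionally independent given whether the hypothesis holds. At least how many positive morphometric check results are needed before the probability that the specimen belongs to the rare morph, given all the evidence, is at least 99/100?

2

Prior odds: 0.315 ÷ 0.685 = 63/137.
Likelihood ratio of a positive result = 0.8/0.05 = 16.
Target odds: 0.99 ÷ 0.01 = 99.
Require 16ⁿ ≥ 99 ÷ (63/137) = 1507/7.
16¹ = 16 falls short of 1507/7 but 16² = 256 reaches it, so n = 2.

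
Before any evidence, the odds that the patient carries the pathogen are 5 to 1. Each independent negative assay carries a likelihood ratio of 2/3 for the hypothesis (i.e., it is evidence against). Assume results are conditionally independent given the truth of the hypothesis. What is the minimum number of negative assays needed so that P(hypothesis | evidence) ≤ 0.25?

7

Prior odds = 5.
Likelihood ratio per negative assay = 2/3.
Target posterior odds = 0.25/0.75 = 1/3.
Require (2/3)ⁿ ≤ 1/3 ÷ 5 = 1/15.
(2/3)⁶ = 64/729 is still above 1/15 but (2/3)⁷ = 128/2187 is at or below it, so n = 7.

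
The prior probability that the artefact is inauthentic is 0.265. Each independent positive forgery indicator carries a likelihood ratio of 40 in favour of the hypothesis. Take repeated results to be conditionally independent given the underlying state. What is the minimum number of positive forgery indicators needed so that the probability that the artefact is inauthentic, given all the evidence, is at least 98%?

Prior odds: 0.265 ÷ 0.735 = 53/147.
Likelihood ratio per positive forgery indicator = 40.
Target odds: 0.98 ÷ 0.02 = 49.
Require 40ⁿ ≥ 49 ÷ (53/147) = 7203/53.
40¹ = 40 falls short of 7203/53 but 40² = 1600 reaches it, so n = 2.

2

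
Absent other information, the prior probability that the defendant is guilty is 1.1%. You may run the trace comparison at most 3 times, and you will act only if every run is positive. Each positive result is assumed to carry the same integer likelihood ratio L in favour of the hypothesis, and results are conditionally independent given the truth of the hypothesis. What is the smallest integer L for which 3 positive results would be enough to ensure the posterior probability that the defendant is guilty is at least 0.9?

10

Prior odds = 0.011/0.989 = 11/989.
Target odds = 0.9/0.1 = 9.
Need L³ ≥ 9 ÷ (11/989) = 8901/11.
9³ = 729 < 8901/11 ≤ 1000 = 10³, so L = 10.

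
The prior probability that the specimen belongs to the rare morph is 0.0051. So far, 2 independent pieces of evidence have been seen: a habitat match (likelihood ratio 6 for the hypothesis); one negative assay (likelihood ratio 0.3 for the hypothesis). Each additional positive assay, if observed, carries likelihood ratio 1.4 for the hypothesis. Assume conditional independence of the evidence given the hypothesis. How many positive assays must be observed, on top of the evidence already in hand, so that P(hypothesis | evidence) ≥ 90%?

Prior odds = 0.0051/0.9949 = 51/9949.
Combined Bayes factor of the evidence already in hand = 6 × 0.3 = 1.8.
Odds after that evidence = (51/9949) × 1.8 = 459/49745.
Target odds = 0.9/0.1 = 9.
Need 1.4ⁿ ≥ 9 ÷ (459/49745) = 49745/51.
1.4²⁰ ≈836.683 falls short of 49745/51 but 1.4²¹ ≈1171.36 reaches it, so n = 21.

21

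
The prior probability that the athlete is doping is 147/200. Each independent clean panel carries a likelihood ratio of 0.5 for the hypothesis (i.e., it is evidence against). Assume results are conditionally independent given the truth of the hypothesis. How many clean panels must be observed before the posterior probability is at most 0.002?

11

Prior odds: 0.735 ÷ 0.265 = 147/53.
Likelihood ratio per clean panel = 0.5.
Target odds: 0.002 ÷ 0.998 = 1/499.
Require 0.5ⁿ ≤ 1/499 ÷ (147/53) = 53/73353.
0.5¹⁰ = 1/1024 is still above 53/73353 but 0.5¹¹ = 1/2048 is at or below it, so n = 11.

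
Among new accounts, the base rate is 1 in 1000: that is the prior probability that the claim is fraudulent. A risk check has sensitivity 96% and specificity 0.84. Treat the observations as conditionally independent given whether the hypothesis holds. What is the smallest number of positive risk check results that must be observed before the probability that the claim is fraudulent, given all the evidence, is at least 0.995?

Prior odds = 0.001/0.999 = 1/999.
False-positive rate = 1 − 0.84 = 0.16; likelihood ratio of a positive = 0.96/0.16 = 6.
Target odds: 0.995 ÷ 0.005 = 199.
Require 6ⁿ ≥ 199 ÷ (1/999) = 198801.
6⁶ = 46656 falls short of 198801 but 6⁷ = 279936 reaches it, so n = 7.

7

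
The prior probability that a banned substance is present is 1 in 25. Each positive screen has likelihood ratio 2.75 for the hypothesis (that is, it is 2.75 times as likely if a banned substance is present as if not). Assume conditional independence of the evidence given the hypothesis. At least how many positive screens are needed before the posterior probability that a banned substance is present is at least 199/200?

Prior odds: 0.04 ÷ 0.96 = 1/24.
Likelihood ratio per positive screen = 2.75.
Target odds: 0.995 ÷ 0.005 = 199.
Require 2.75ⁿ ≥ 199 ÷ (1/24) = 4776.
2.75⁸ = 214358881/65536 falls short of 4776 but 2.75⁹ ≈8994.86 reaches it, so n = 9.

9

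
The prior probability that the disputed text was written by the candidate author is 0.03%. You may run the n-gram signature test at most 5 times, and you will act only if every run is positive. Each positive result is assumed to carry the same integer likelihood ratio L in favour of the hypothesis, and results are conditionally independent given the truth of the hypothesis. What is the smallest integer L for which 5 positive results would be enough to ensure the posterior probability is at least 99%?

Prior odds = 0.0003/0.9997 = 3/9997.
Target odds = 0.99/0.01 = 99.
Need L⁵ ≥ 99 ÷ (3/9997) = 329901.
12⁵ = 248832 < 329901 ≤ 371293 = 13⁵, so L = 13.

13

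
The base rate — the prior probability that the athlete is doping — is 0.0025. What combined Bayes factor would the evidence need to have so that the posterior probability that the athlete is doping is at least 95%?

7581

Prior odds = 0.0025/0.9975 = 1/399.
Target odds = 0.95/0.05 = 19.
Required Bayes factor = 19 ÷ (1/399) = 7581.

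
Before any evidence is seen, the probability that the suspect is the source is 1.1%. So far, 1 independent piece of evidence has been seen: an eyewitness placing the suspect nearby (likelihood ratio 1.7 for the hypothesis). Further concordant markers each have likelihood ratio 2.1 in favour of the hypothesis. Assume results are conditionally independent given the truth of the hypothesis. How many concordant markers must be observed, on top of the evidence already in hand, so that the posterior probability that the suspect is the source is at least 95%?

Prior odds = 0.011/0.989 = 11/989.
Bayes factor of the evidence already in hand = 1.7.
Odds after that evidence = (11/989) × 1.7 = 187/9890.
Target odds = 0.95/0.05 = 19.
Need 2.1ⁿ ≥ 19 ÷ (187/9890) = 187910/187.
2.1⁹ ≈794.28 falls short of 187910/187 but 2.1¹⁰ ≈1667.99 reaches it, so n = 10.

10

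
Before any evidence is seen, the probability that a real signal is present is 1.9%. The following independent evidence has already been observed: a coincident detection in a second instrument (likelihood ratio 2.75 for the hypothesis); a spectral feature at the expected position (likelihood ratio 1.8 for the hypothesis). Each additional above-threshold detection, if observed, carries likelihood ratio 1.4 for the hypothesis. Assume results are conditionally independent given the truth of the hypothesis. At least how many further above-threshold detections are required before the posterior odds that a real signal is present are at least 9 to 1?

Prior odds = 0.019/0.981 = 19/981.
Combined Bayes factor of the evidence already in hand = 2.75 × 1.8 = 4.95.
Odds after that evidence = (19/981) × 4.95 = 209/2180.
Target odds = 9.
Need 1.4ⁿ ≥ 9 ÷ (209/2180) = 19620/209.
1.4¹³ ≈79.3715 falls short of 19620/209 but 1.4¹⁴ ≈111.12 reaches it, so n = 14.

14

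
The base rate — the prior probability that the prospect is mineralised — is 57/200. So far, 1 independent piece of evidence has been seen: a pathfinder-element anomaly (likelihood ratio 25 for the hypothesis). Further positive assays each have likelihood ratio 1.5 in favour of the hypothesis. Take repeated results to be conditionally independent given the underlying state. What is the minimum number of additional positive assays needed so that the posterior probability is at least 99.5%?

Prior odds = 0.285/0.715 = 57/143.
Bayes factor of the evidence already in hand = 25.
Odds after that evidence = (57/143) × 25 = 1425/143.
Target odds = 0.995/0.005 = 199.
Need 1.5ⁿ ≥ 199 ÷ (1425/143) = 28457/1425.
1.5⁷ = 17.0859375 falls short of 28457/1425 but 1.5⁸ = 25.62890625 reaches it, so n = 8.

8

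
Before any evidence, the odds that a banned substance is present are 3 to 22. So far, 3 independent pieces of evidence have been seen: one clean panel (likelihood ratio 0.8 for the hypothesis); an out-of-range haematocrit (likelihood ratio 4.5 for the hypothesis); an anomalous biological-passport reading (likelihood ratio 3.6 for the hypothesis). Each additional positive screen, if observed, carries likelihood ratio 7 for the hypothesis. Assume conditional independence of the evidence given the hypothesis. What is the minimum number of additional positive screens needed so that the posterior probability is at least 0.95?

2

Prior odds = 3/22.
Combined Bayes factor of the evidence already in hand = 0.8 × 4.5 × 3.6 = 12.96.
Odds after that evidence = (3/22) × 12.96 = 486/275.
Target odds = 0.95/0.05 = 19.
Need 7ⁿ ≥ 19 ÷ (486/275) = 5225/486.
7¹ = 7 falls short of 5225/486 but 7² = 49 reaches it, so n = 2.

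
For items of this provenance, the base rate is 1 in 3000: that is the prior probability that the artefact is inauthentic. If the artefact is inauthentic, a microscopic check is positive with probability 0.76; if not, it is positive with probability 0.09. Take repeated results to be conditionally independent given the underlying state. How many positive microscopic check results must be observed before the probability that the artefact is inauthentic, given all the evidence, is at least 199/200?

7

Prior odds: (1/3000) ÷ (2999/3000) = 1/2999.
Likelihood ratio of a positive = 0.76/0.09 = 76/9.
Target odds: 0.995 ÷ 0.005 = 199.
Require (76/9)ⁿ ≥ 199 ÷ (1/2999) = 596801.
(76/9)⁶ ≈362599 falls short of 596801 but (76/9)⁷ ≈3.06195e+06 reaches it, so n = 7.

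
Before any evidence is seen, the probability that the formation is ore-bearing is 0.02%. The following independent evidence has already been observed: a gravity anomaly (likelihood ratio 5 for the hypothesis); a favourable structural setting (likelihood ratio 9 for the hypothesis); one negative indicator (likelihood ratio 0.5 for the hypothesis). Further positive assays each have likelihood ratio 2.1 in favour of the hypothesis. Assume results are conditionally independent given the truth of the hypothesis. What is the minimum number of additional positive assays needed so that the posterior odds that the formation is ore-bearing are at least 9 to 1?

Prior odds = 0.0002/0.9998 = 1/4999.
Combined Bayes factor of the evidence already in hand = 5 × 9 × 0.5 = 22.5.
Odds after that evidence = (1/4999) × 22.5 = 45/9998.
Target odds = 9.
Need 2.1ⁿ ≥ 9 ÷ (45/9998) = 1999.6.
2.1¹⁰ ≈1667.99 falls short of 1999.6 but 2.1¹¹ ≈3502.78 reaches it, so n = 11.

11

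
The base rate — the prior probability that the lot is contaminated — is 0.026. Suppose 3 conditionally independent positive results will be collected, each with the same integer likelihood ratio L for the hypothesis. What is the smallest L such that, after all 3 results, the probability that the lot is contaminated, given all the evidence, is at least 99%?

16

Prior odds = 0.026/0.974 = 13/487.
Target odds = 0.99/0.01 = 99.
Need L³ ≥ 99 ÷ (13/487) = 48213/13.
15³ = 3375 < 48213/13 ≤ 4096 = 16³, so L = 16.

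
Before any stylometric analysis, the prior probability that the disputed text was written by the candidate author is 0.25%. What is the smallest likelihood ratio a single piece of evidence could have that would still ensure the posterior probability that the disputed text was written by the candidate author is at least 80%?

1596

Prior odds = 0.0025/0.9975 = 1/399.
Target odds = 0.8/0.2 = 4.
Required Bayes factor = 4 ÷ (1/399) = 1596.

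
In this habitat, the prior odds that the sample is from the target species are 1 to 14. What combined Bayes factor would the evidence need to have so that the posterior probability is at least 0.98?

Prior odds = 1/14.
Target odds = 0.98/0.02 = 49.
Required Bayes factor = 49 ÷ (1/14) = 686.

686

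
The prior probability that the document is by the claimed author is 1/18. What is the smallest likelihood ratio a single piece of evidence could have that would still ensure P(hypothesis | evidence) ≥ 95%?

Prior odds = (1/18)/(17/18) = 1/17.
Target odds = 0.95/0.05 = 19.
Required Bayes factor = 19 ÷ (1/17) = 323.

323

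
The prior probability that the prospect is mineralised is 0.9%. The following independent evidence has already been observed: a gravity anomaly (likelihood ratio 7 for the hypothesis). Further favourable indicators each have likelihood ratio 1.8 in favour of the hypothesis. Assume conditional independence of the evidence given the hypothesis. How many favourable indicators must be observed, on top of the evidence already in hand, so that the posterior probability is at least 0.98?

12

Prior odds = 0.009/0.991 = 9/991.
Bayes factor of the evidence already in hand = 7.
Odds after that evidence = (9/991) × 7 = 63/991.
Target odds = 0.98/0.02 = 49.
Need 1.8ⁿ ≥ 49 ÷ (63/991) = 6937/9.
1.8¹¹ ≈642.684 falls short of 6937/9 but 1.8¹² ≈1156.83 reaches it, so n = 12.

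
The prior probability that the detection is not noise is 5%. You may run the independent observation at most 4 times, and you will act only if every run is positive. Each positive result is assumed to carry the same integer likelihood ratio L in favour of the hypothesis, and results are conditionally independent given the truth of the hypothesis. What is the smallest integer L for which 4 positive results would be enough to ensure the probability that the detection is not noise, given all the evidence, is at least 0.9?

Prior odds = 0.05/0.95 = 1/19.
Target odds = 0.9/0.1 = 9.
Need L⁴ ≥ 9 ÷ (1/19) = 171.
3⁴ = 81 < 171 ≤ 256 = 4⁴, so L = 4.

4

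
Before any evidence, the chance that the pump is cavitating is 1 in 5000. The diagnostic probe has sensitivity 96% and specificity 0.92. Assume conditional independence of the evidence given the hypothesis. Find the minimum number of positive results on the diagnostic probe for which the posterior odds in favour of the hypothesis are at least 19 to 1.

5

Prior odds: 0.0002 ÷ 0.9998 = 1/4999.
False-positive rate = 1 − 0.92 = 0.08; likelihood ratio of a positive = 0.96/0.08 = 12.
Target odds = 19.
Require 12ⁿ ≥ 19 ÷ (1/4999) = 94981.
12⁴ = 20736 falls short of 94981 but 12⁵ = 248832 reaches it, so n = 5.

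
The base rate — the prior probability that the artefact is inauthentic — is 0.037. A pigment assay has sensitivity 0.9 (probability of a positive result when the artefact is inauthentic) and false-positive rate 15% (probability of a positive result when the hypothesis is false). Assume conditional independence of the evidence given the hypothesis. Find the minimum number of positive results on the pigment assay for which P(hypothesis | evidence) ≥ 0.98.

Prior odds: 0.037 ÷ 0.963 = 37/963.
Likelihood ratio of a positive result = 0.9/0.15 = 6.
Target posterior odds = 0.98/0.02 = 49.
Require 6ⁿ ≥ 49 ÷ (37/963) = 47187/37.
6³ = 216 falls short of 47187/37 but 6⁴ = 1296 reaches it, so n = 4.

4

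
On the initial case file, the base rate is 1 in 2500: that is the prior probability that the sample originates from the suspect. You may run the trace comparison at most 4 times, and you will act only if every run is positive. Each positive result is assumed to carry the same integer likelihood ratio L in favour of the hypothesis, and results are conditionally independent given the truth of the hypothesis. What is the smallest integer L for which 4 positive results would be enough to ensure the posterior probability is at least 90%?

Prior odds = 0.0004/0.9996 = 1/2499.
Target odds = 0.9/0.1 = 9.
Need L⁴ ≥ 9 ÷ (1/2499) = 22491.
12⁴ = 20736 < 22491 ≤ 28561 = 13⁴, so L = 13.

13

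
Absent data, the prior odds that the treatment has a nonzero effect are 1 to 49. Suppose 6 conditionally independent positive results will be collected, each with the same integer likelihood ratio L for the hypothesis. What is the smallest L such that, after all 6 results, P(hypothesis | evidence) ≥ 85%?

3

Prior odds = 1/49.
Target odds = 0.85/0.15 = 17/3.
Need L⁶ ≥ 17/3 ÷ (1/49) = 833/3.
2⁶ = 64 < 833/3 ≤ 729 = 3⁶, so L = 3.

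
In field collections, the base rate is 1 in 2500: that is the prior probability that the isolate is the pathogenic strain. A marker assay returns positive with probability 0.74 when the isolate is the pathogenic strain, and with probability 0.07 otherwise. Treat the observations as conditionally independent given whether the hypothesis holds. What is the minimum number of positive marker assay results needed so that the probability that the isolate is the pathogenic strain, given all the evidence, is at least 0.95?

Prior odds = 0.0004/0.9996 = 1/2499.
Likelihood ratio of a positive result = 0.74/0.07 = 74/7.
Target odds: 0.95 ÷ 0.05 = 19.
Require (74/7)ⁿ ≥ 19 ÷ (1/2499) = 47481.
(74/7)⁴ = 29986576/2401 falls short of 47481 but (74/7)⁵ ≈132029 reaches it, so n = 5.

5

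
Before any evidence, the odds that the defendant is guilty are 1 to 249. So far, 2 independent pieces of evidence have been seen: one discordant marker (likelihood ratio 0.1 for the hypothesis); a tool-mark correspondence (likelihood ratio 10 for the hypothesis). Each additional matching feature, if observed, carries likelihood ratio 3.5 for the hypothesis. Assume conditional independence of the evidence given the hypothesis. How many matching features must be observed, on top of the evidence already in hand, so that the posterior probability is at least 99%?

9

Prior odds = 1/249.
Combined Bayes factor of the evidence already in hand = 0.1 × 10 = 1.
Odds after that evidence = (1/249) × 1 = 1/249.
Target odds = 0.99/0.01 = 99.
Need 3.5ⁿ ≥ 99 ÷ (1/249) = 24651.
3.5⁸ = 5764801/256 falls short of 24651 but 3.5⁹ = 40353607/512 reaches it, so n = 9.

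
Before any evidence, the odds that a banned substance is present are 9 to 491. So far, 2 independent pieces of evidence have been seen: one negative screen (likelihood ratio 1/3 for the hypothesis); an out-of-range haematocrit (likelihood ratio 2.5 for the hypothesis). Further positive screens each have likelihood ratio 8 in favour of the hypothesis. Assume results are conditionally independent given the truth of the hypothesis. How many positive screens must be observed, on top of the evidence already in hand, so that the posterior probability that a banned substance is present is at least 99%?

5

Prior odds = 9/491.
Combined Bayes factor of the evidence already in hand = (1/3) × 2.5 = 5/6.
Odds after that evidence = (9/491) × 5/6 = 15/982.
Target odds = 0.99/0.01 = 99.
Need 8ⁿ ≥ 99 ÷ (15/982) = 6481.2.
8⁴ = 4096 falls short of 6481.2 but 8⁵ = 32768 reaches it, so n = 5.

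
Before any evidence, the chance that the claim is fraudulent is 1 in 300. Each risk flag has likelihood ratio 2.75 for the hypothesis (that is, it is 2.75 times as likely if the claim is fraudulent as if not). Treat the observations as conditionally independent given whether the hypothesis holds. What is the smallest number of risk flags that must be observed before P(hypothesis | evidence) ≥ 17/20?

Prior odds: (1/300) ÷ (299/300) = 1/299.
Likelihood ratio per risk flag = 2.75.
Target posterior odds = 0.85/0.15 = 17/3.
Need (1/299) × 2.75ⁿ ≥ 17/3, i.e. 2.75ⁿ ≥ 5083/3.
2.75⁷ = 19487171/16384 falls short of 5083/3 but 2.75⁸ = 214358881/65536 reaches it, so n = 8.

8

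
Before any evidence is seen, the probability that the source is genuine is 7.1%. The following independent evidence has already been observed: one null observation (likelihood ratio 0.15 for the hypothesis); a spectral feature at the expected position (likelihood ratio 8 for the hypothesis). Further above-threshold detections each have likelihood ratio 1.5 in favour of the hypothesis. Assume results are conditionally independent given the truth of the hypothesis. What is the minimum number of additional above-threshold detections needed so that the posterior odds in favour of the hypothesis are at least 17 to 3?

11

Prior odds = 0.071/0.929 = 71/929.
Combined Bayes factor of the evidence already in hand = 0.15 × 8 = 1.2.
Odds after that evidence = (71/929) × 1.2 = 426/4645.
Target odds = 17/3.
Need 1.5ⁿ ≥ 17/3 ÷ (426/4645) = 78965/1278.
1.5¹⁰ = 59049/1024 falls short of 78965/1278 but 1.5¹¹ = 177147/2048 reaches it, so n = 11.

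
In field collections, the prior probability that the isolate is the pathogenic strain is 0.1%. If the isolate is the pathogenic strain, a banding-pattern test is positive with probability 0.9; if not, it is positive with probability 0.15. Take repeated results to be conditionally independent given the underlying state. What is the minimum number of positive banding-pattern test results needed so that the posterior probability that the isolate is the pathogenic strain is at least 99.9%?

8

Prior odds: 0.001 ÷ 0.999 = 1/999.
Likelihood ratio of a positive = 0.9/0.15 = 6.
Target posterior odds = 0.999/0.001 = 999.
Need (1/999) × 6ⁿ ≥ 999, i.e. 6ⁿ ≥ 998001.
6⁷ = 279936 falls short of 998001 but 6⁸ = 1679616 reaches it, so n = 8.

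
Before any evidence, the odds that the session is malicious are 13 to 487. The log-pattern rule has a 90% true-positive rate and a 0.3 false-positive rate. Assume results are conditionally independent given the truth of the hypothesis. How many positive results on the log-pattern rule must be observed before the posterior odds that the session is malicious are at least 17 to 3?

Prior odds = 13/487.
Likelihood ratio of a positive result = 0.9/0.3 = 3.
Target odds = 17/3.
Require 3ⁿ ≥ 17/3 ÷ (13/487) = 8279/39.
3⁴ = 81 falls short of 8279/39 but 3⁵ = 243 reaches it, so n = 5.

5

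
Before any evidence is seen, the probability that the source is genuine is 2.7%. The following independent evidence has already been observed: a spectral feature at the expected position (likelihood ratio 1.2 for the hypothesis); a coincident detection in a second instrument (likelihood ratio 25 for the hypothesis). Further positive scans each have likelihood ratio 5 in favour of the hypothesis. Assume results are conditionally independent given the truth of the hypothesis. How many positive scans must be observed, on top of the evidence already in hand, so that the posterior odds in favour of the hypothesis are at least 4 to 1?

Prior odds = 0.027/0.973 = 27/973.
Combined Bayes factor of the evidence already in hand = 1.2 × 25 = 30.
Odds after that evidence = (27/973) × 30 = 810/973.
Target odds = 4.
Need 5ⁿ ≥ 4 ÷ (810/973) = 1946/405.
5¹ = 5, which meets the required 1946/405; so n = 1.

1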